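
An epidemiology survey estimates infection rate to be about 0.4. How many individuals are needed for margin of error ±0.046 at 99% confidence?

n = z²p(1-p)/E² = 2.576²×0.4×0.6/0.046² = 752.6 → n = 753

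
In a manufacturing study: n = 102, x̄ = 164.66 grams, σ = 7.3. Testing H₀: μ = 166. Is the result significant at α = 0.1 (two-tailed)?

z = (164.66 - 166)/(7.3/√102) = -1.854. Since |z| > 1.645, significant at α = 0.1.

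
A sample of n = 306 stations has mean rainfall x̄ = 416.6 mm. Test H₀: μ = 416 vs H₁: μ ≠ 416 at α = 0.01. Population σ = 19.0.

z = (x̄ - μ₀)/(σ/√n) = (416.6 - 416)/(19.0/√306) = 0.552. Critical value: ±2.576. Since |0.552| ≤ 2.576, Fail to reject H₀.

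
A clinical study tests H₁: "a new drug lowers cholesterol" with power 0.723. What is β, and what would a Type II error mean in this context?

β = 1 - power = 1 - 0.723 = 0.277. A Type II error is failing to reject H₀ when H₀ is false (false negative) — here, failing to conclude that a new drug lowers cholesterol when in fact it is true. Consequence: shelving an effective drug — patients miss out on a treatment that would have helped.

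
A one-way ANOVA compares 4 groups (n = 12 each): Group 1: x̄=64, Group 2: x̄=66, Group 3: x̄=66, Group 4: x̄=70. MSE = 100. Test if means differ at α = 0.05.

Grand mean = 66.5. SS_between = 228.0, MS_between = 76.0. F = 0.76, F_crit ≈ 2.816. Fail to reject H₀.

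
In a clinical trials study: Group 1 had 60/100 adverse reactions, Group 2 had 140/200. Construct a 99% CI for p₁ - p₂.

p̂₁ = 0.6, p̂₂ = 0.7. Difference = -0.1. CI = (-0.251, 0.051)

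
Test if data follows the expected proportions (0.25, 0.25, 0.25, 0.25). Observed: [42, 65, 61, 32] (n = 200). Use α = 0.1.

Expected: [50.0, 50.0, 50.0, 50.0]. χ² = 14.68. df = 3, critical = 6.251. Reject H₀.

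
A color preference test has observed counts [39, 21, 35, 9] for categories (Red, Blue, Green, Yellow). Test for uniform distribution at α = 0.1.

Expected = 26 each. χ² = Σ(O-E)²/E = 21.692. df = 3, critical value = 6.251. Reject H₀.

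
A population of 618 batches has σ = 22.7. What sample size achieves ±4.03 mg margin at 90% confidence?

Without FPC: n₀ = (1.645×22.7/4.03)² = 85.857. With FPC: n = n₀N/(n₀+N-1) = 75.5 → n = 76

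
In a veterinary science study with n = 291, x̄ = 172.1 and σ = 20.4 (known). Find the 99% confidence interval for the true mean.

CI = x̄ ± z*(σ/√n) = 172.1 ± 2.576(20.4/√291) = 172.1 ± 3.08 = (169.02, 175.18)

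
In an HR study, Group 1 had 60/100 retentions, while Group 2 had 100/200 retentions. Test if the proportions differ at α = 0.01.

p̂₁ = 0.6, p̂₂ = 0.5, pooled p̂ = 0.533. z = 1.637. Critical: ±2.576. Fail to reject H₀.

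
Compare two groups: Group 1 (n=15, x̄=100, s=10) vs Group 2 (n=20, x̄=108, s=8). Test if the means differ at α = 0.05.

Pooled sp = 8.9. t = -2.631, df = 33. Critical t = ±2.035. Reject H₀.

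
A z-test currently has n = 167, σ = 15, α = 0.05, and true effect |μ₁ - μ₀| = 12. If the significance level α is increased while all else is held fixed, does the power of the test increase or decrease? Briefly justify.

Power increases: a larger α lowers the critical value, so more of the H₁ sampling distribution falls in the rejection region.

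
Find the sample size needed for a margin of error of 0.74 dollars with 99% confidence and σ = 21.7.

n = (z*σ/E)² = (2.576×21.7/0.74)² = 5706.2 → n = 5707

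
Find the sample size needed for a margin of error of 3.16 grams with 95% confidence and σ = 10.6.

n = (z*σ/E)² = (1.96×10.6/3.16)² = 43.2 → n = 44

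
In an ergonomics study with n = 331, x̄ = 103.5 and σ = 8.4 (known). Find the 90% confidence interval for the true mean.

CI = x̄ ± z*(σ/√n) = 103.5 ± 1.645(8.4/√331) = 103.5 ± 0.76 = (102.74, 104.26)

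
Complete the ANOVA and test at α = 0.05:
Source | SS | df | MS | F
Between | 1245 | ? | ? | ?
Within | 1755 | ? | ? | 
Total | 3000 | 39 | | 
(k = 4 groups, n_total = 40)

df_between = 3, df_within = 36. MS_between = 415.0, MS_within = 48.75. F = 8.513, F_crit ≈ 2.866. Reject H₀.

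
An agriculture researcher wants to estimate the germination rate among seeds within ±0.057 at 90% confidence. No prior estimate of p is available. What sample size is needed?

Conservative approach: use p = 0.5 (maximizes p(1-p) = 0.25). n = z²(0.25)/E² = 1.645²×0.25/0.057² = 208.2 → n = 209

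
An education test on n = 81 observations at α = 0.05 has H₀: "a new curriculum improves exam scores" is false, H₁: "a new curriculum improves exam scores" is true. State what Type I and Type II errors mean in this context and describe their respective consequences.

Type I (false positive): concluding that a new curriculum improves exam scores when it is not — adopting a curriculum that gives no real benefit — disruption for nothing. Type II (false negative): failing to conclude that a new curriculum improves exam scores when it is — keeping the old curriculum when the new one would have helped students. Which is costlier depends on domain priorities and is a judgement call rather than a statistical fact.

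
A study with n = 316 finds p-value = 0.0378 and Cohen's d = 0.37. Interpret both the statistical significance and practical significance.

Statistically significant (p = 0.0378 < 0.05). Cohen's d = 0.37 indicates a small effect size. Both statistical and practical significance should be considered.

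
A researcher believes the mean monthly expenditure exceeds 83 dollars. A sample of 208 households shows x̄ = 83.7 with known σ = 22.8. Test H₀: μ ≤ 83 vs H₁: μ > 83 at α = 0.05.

z = 0.443. Critical value: 1.645. Fail to reject H₀.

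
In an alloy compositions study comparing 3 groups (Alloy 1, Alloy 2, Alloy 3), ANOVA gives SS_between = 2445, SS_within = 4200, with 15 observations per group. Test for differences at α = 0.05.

df_between = 2, df_within = 42. F = MS_between/MS_within = 1222.5/100.0 = 12.225. F_crit ≈ 3.22. Reject H₀. At least one mean differs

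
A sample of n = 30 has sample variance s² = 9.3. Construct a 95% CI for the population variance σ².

df = 29. χ²_{0.025} = 45.722, χ²_{0.975} = 16.047. CI for σ² = ((n-1)s²/χ²_{α/2}, (n-1)s²/χ²_{1-α/2}) = (29·9.3/45.722, 29·9.3/16.047) = (5.9, 16.81)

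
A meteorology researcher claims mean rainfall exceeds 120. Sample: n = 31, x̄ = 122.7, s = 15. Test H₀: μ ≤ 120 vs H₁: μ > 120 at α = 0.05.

t = (122.7 - 120)/(15/√31) = 1.002, df = 30. Critical t = 1.697. Fail to reject H₀.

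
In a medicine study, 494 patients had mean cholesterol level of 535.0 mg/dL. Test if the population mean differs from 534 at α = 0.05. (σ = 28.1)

z = (x̄ - μ₀)/(σ/√n) = (535.0 - 534)/(28.1/√494) = 0.791. Critical value: ±1.96. Since |0.791| ≤ 1.96, Fail to reject H₀.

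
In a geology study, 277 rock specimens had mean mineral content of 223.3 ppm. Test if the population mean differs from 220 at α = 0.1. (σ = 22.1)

z = (x̄ - μ₀)/(σ/√n) = (223.3 - 220)/(22.1/√277) = 2.485. Critical value: ±1.645. Since |2.485| > 1.645, Reject H₀.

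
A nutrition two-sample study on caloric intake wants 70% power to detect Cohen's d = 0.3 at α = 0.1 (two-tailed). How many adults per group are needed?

z_{α/2} = 1.645, z_β = Φ⁻¹(0.7) = 0.524. For small effect (d = 0.3): n per group = 2(z_{α/2} + z_β)²/d² = 2(1.645 + 0.524)²/0.3² = 104.5 → 105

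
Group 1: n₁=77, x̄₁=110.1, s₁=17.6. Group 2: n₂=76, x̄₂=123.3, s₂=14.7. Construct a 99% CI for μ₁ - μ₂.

Difference = -13.2. SE = √(17.6²/77 + 14.7²/76) = 2.62. CI = (-19.95, -6.45)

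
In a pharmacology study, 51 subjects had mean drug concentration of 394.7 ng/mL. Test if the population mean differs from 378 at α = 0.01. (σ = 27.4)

z = (x̄ - μ₀)/(σ/√n) = (394.7 - 378)/(27.4/√51) = 4.353. Critical value: ±2.576. Since |4.353| > 2.576, Reject H₀.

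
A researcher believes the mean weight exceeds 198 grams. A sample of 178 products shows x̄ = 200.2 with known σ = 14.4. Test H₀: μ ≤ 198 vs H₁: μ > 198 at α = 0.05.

z = 2.038. Critical value: 1.645. Reject H₀.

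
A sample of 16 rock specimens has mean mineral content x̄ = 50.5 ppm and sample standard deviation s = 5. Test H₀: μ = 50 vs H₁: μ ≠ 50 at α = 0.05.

t = (x̄ - μ₀)/(s/√n) = (50.5 - 50)/(5/√16) = 0.4. df = 15, critical t = ±2.131. Fail to reject H₀.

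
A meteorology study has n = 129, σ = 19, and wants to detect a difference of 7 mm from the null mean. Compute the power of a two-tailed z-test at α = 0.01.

SE = σ/√n = 19/√129 = 1.673. Non-centrality λ = d/SE = 7/1.673 = 4.184. Power ≈ Φ(λ - z_{α/2}) = Φ(4.184 - 2.576) = Φ(1.608) = 0.946.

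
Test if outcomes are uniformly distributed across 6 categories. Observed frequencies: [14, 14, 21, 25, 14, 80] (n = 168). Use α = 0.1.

Expected = 28 each. χ² = Σ(O-E)²/E = 119.643. df = 5, critical value = 9.236. Reject H₀.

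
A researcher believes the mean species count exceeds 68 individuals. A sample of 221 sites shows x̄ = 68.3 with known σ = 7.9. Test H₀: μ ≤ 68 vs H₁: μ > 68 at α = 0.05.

z = 0.565. Critical value: 1.645. Fail to reject H₀.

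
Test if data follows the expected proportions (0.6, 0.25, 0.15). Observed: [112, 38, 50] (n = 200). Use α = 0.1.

Expected: [120.0, 50.0, 30.0]. χ² = 16.747. df = 2, critical = 4.605. Reject H₀.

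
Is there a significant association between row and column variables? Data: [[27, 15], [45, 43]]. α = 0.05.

χ² = 1.989. df = 1, critical = 3.841. Fail to reject H₀. No evidence of dependence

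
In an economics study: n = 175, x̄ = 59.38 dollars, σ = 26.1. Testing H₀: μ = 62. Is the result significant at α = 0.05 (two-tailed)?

z = (59.38 - 62)/(26.1/√175) = -1.328. Since |z| ≤ 1.96, not significant at α = 0.05.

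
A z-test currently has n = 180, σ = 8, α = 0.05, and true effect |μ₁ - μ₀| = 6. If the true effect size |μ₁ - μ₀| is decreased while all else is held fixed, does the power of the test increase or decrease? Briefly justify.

Power decreases: a smaller true effect decreases the non-centrality λ = |μ₁ - μ₀|/(σ/√n).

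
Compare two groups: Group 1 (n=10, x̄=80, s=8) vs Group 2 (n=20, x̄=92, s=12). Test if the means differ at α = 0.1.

Pooled sp = 10.88. t = -2.849, df = 28. Critical t = ±1.701. Reject H₀.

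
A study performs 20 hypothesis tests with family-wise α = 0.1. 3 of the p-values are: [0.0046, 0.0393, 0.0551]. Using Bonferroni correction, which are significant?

Bonferroni α = 0.1/20 = 0.005. Significant p-values: [0.0046]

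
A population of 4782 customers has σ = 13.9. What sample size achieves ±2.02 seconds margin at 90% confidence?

Without FPC: n₀ = (1.645×13.9/2.02)² = 128.132. With FPC: n = n₀N/(n₀+N-1) = 124.8 → n = 125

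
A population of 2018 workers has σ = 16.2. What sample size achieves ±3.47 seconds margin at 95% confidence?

Without FPC: n₀ = (1.96×16.2/3.47)² = 83.73. With FPC: n = n₀N/(n₀+N-1) = 80.4 → n = 81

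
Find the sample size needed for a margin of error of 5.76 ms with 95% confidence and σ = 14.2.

n = (z*σ/E)² = (1.96×14.2/5.76)² = 23.3 → n = 24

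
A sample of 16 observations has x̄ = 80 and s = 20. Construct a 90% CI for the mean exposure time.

CI = x̄ ± t*(s/√n) = 80 ± 1.753(20/√16) = (71.23, 88.77)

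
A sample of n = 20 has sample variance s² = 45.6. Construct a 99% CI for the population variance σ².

df = 19. χ²_{0.005} = 38.582, χ²_{0.995} = 6.844. CI for σ² = ((n-1)s²/χ²_{α/2}, (n-1)s²/χ²_{1-α/2}) = (19·45.6/38.582, 19·45.6/6.844) = (22.46, 126.59)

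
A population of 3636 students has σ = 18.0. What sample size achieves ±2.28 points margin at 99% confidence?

Without FPC: n₀ = (2.576×18.0/2.28)² = 413.587. With FPC: n = n₀N/(n₀+N-1) = 371.4 → n = 372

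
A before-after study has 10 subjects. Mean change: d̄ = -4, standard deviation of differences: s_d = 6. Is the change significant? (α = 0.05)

t = d̄/(s_d/√n) = -4/(6/√10) = -2.108. df = 9, critical t = ±2.262. Fail to reject H₀.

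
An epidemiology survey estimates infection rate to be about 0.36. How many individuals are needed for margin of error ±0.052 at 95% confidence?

n = z²p(1-p)/E² = 1.96²×0.36×0.64/0.052² = 327.3 → n = 328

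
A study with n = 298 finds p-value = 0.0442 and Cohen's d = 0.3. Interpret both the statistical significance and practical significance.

Statistically significant (p = 0.0442 < 0.05). Cohen's d = 0.3 indicates a small effect size. Both statistical and practical significance should be considered.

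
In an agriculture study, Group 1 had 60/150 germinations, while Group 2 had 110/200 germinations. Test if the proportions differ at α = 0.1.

p̂₁ = 0.4, p̂₂ = 0.55, pooled p̂ = 0.486. z = -2.779. Critical: ±1.645. Reject H₀.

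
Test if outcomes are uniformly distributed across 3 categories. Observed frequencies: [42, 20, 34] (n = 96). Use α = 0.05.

Expected = 32 each. χ² = Σ(O-E)²/E = 7.75. df = 2, critical value = 5.991. Reject H₀.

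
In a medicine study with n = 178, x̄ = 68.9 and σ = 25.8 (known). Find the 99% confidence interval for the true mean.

CI = x̄ ± z*(σ/√n) = 68.9 ± 2.576(25.8/√178) = 68.9 ± 4.98 = (63.92, 73.88)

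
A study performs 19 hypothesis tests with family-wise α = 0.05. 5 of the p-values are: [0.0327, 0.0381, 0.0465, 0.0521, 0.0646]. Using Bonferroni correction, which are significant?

Bonferroni α = 0.05/19 = 0.00263. None of the given p-values are significant.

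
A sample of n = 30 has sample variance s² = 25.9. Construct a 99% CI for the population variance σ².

df = 29. χ²_{0.005} = 52.336, χ²_{0.995} = 13.121. CI for σ² = ((n-1)s²/χ²_{α/2}, (n-1)s²/χ²_{1-α/2}) = (29·25.9/52.336, 29·25.9/13.121) = (14.35, 57.24)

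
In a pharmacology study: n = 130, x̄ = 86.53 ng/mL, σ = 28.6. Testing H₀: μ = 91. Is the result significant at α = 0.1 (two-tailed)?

z = (86.53 - 91)/(28.6/√130) = -1.782. Since |z| > 1.645, significant at α = 0.1.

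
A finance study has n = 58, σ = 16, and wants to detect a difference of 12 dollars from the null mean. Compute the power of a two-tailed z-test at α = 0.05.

SE = σ/√n = 16/√58 = 2.101. Non-centrality λ = d/SE = 12/2.101 = 5.712. Power ≈ Φ(λ - z_{α/2}) = Φ(5.712 - 1.96) = Φ(3.752) = 1.0.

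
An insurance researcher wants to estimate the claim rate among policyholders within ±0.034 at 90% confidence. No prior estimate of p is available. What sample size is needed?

Conservative approach: use p = 0.5 (maximizes p(1-p) = 0.25). n = z²(0.25)/E² = 1.645²×0.25/0.034² = 585.2 → n = 586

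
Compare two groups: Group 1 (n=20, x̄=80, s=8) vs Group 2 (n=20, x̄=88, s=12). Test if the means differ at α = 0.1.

Pooled sp = 10.2. t = -2.481, df = 38. Critical t = ±1.686. Reject H₀.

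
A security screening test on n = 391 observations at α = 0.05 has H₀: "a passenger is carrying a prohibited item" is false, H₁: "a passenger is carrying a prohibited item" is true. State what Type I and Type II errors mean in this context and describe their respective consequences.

Type I (false positive): concluding that a passenger is carrying a prohibited item when it is not — detaining an innocent passenger — delay and inconvenience. Type II (false negative): failing to conclude that a passenger is carrying a prohibited item when it is — letting a prohibited item through — security breach. Which is costlier depends on domain priorities and is a judgement call rather than a statistical fact.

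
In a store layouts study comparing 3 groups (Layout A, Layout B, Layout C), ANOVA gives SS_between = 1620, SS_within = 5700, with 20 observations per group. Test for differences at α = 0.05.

df_between = 2, df_within = 57. F = MS_between/MS_within = 810.0/100.0 = 8.1. F_crit ≈ 3.159. Reject H₀. At least one mean differs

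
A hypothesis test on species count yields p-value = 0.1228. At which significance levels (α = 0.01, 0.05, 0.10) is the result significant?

p = 0.1228. Not significant at any of the given levels.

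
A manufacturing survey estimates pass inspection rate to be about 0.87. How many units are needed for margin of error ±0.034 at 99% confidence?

n = z²p(1-p)/E² = 2.576²×0.87×0.13/0.034² = 649.2 → n = 650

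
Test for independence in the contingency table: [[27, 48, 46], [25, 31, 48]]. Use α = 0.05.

χ² = 2.508. df = 2, critical = 5.991. Fail to reject H₀. No evidence of dependence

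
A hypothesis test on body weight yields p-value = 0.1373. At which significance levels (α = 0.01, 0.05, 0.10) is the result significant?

p = 0.1373. Not significant at any of the given levels.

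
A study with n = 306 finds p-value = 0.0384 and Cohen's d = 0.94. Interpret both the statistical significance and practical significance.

Statistically significant (p = 0.0384 < 0.05). Cohen's d = 0.94 indicates a large effect size. Both statistical and practical significance should be considered.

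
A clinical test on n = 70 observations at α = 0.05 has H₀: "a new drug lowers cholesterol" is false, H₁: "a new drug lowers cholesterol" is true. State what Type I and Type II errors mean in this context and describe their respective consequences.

Type I (false positive): concluding that a new drug lowers cholesterol when it is not — approving an ineffective drug — patients take a useless medication and may skip effective alternatives. Type II (false negative): failing to conclude that a new drug lowers cholesterol when it is — shelving an effective drug — patients miss out on a treatment that would have helped. Which is costlier depends on domain priorities and is a judgement call rather than a statistical fact.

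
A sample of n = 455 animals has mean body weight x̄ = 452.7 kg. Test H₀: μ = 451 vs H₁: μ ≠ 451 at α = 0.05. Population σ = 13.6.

z = (x̄ - μ₀)/(σ/√n) = (452.7 - 451)/(13.6/√455) = 2.666. Critical value: ±1.96. Since |2.666| > 1.96, Reject H₀.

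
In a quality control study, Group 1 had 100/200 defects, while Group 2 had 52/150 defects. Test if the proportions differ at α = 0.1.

p̂₁ = 0.5, p̂₂ = 0.347, pooled p̂ = 0.434. z = 2.864. Critical: ±1.645. Reject H₀.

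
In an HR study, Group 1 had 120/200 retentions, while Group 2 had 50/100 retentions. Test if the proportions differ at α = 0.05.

p̂₁ = 0.6, p̂₂ = 0.5, pooled p̂ = 0.567. z = 1.648. Critical: ±1.96. Fail to reject H₀.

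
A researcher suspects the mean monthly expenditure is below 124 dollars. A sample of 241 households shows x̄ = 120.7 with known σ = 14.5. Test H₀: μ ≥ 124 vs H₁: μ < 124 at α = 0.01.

z = -3.533. Critical value: -2.33. Reject H₀.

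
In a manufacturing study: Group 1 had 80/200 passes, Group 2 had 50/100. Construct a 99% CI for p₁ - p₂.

p̂₁ = 0.4, p̂₂ = 0.5. Difference = -0.1. CI = (-0.257, 0.057)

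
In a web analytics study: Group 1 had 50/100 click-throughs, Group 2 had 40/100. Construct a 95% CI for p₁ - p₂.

p̂₁ = 0.5, p̂₂ = 0.4. Difference = 0.1. CI = (-0.037, 0.237)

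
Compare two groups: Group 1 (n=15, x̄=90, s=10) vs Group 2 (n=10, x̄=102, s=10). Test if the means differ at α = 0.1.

Pooled sp = 10.0. t = -2.939, df = 23. Critical t = ±1.714. Reject H₀.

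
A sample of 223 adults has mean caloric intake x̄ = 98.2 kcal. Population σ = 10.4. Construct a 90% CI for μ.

CI = x̄ ± z*(σ/√n) = 98.2 ± 1.645(10.4/√223) = 98.2 ± 1.15 = (97.05, 99.35)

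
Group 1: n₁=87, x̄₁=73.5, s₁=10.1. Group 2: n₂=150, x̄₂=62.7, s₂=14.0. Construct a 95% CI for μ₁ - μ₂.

Difference = 10.8. SE = √(10.1²/87 + 14.0²/150) = 1.575. CI = (7.71, 13.89)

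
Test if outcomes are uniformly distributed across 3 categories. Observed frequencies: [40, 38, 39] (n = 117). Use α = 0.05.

Expected = 39 each. χ² = Σ(O-E)²/E = 0.051. df = 2, critical value = 5.991. Fail to reject H₀.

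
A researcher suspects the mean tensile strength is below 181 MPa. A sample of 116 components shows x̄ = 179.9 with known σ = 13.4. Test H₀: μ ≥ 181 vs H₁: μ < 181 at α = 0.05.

z = -0.884. Critical value: -1.645. Fail to reject H₀.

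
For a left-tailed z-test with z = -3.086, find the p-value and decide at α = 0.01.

p = P(Z < -3.086) = Φ(-3.086) ≈ 0.001. Since p < 0.01, reject H₀ (significant) at α = 0.01.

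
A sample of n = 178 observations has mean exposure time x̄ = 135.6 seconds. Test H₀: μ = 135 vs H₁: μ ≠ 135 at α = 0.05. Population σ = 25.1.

z = (x̄ - μ₀)/(σ/√n) = (135.6 - 135)/(25.1/√178) = 0.319. Critical value: ±1.96. Since |0.319| ≤ 1.96, Fail to reject H₀.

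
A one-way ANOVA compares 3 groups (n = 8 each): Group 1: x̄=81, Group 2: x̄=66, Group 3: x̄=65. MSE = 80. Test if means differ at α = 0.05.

Grand mean = 70.67. SS_between = 1285.33, MS_between = 642.67. F = 8.033, F_crit ≈ 3.467. Reject H₀.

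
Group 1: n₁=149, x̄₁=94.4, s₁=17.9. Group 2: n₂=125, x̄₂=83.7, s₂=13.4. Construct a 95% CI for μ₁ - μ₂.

Difference = 10.7. SE = √(17.9²/149 + 13.4²/125) = 1.894. CI = (6.99, 14.41)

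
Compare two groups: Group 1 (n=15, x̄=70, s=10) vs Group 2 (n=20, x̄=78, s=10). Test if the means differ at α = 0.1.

Pooled sp = 10.0. t = -2.342, df = 33. Critical t = ±1.692. Reject H₀.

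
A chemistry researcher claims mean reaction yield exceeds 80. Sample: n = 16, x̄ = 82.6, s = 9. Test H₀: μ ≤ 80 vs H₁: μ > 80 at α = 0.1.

t = (82.6 - 80)/(9/√16) = 1.156, df = 15. Critical t = 1.341. Fail to reject H₀.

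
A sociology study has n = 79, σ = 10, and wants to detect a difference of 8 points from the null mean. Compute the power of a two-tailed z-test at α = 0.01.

SE = σ/√n = 10/√79 = 1.125. Non-centrality λ = d/SE = 8/1.125 = 7.111. Power ≈ Φ(λ - z_{α/2}) = Φ(7.111 - 2.576) = Φ(4.535) = 1.0.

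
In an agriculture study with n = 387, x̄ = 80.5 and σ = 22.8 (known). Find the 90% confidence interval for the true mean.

CI = x̄ ± z*(σ/√n) = 80.5 ± 1.645(22.8/√387) = 80.5 ± 1.91 = (78.59, 82.41)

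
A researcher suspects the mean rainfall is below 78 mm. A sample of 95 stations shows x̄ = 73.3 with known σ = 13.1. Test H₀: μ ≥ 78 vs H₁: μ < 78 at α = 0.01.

z = -3.497. Critical value: -2.33. Reject H₀.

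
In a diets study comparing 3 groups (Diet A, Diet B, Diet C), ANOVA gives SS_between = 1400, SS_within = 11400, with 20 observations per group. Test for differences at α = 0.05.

df_between = 2, df_within = 57. F = MS_between/MS_within = 700.0/200.0 = 3.5. F_crit ≈ 3.159. Reject H₀. At least one mean differs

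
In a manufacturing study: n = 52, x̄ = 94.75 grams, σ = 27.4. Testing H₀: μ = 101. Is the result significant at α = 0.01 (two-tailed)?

z = (94.75 - 101)/(27.4/√52) = -1.645. Since |z| ≤ 2.576, not significant at α = 0.01.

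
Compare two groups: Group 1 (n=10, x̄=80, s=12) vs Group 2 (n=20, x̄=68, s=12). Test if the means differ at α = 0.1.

Pooled sp = 12.0. t = 2.582, df = 28. Critical t = ±1.701. Reject H₀.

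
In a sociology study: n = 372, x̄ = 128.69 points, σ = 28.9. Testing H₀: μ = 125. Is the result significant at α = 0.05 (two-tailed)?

z = (128.69 - 125)/(28.9/√372) = 2.463. Since |z| > 1.96, significant at α = 0.05.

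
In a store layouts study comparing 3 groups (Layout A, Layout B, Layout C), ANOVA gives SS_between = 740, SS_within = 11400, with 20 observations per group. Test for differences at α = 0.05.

df_between = 2, df_within = 57. F = MS_between/MS_within = 370.0/200.0 = 1.85. F_crit ≈ 3.159. Fail to reject H₀.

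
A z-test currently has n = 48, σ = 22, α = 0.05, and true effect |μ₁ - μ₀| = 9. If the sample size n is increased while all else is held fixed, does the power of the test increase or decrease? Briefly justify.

Power increases: a larger n shrinks the standard error σ/√n, moving the sampling distribution under H₁ further from the critical value.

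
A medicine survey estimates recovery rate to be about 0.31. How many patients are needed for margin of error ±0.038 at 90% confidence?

n = z²p(1-p)/E² = 1.645²×0.31×0.69/0.038² = 400.8 → n = 401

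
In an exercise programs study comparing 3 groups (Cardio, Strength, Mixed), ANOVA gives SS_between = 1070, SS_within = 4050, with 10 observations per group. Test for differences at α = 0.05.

df_between = 2, df_within = 27. F = MS_between/MS_within = 535.0/150.0 = 3.567. F_crit ≈ 3.354. Reject H₀. At least one mean differs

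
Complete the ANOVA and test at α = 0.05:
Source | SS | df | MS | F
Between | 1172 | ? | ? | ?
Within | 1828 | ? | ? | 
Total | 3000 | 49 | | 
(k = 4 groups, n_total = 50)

df_between = 3, df_within = 46. MS_between = 390.67, MS_within = 39.74. F = 9.831, F_crit ≈ 2.807. Reject H₀.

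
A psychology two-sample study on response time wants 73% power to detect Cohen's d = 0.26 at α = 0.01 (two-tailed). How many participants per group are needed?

z_{α/2} = 2.576, z_β = Φ⁻¹(0.73) = 0.613. For small effect (d = 0.26): n per group = 2(z_{α/2} + z_β)²/d² = 2(2.576 + 0.613)²/0.26² = 300.9 → 301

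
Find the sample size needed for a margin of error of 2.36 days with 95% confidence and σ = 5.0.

n = (z*σ/E)² = (1.96×5.0/2.36)² = 17.2 → n = 18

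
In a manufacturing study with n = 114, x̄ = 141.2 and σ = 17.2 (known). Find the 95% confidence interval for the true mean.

CI = x̄ ± z*(σ/√n) = 141.2 ± 1.96(17.2/√114) = 141.2 ± 3.16 = (138.04, 144.36)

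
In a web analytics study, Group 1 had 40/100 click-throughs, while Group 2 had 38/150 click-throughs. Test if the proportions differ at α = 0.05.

p̂₁ = 0.4, p̂₂ = 0.253, pooled p̂ = 0.312. z = 2.452. Critical: ±1.96. Reject H₀.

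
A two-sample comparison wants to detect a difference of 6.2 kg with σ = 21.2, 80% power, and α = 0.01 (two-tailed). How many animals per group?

n per group = 2(z_α/2 + z_β)²σ²/d² = 2×(2.576 + 0.84)²×21.2²/6.2² = 272.9 → n = 273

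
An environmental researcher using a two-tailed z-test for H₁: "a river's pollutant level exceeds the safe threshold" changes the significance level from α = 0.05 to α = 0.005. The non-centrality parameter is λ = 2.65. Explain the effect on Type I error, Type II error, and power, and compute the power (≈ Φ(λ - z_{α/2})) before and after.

Decreasing α from 0.05 to 0.005:
• Type I error rate decreases (α is the Type I rate by definition).
• Critical value moves from z_{α/2} = 1.96 to 2.807, so power = Φ(λ - z_{α/2}) goes from Φ(2.65 - 1.96) = 0.755 to Φ(2.65 - 2.807) = 0.438.
• Type II error rate β = 1 - power therefore increases (0.245 → 0.562).
Appropriate when false positives are costly — here, shutting down a compliant factory unnecessarily.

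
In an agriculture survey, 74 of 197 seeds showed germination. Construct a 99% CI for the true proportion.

p̂ = 0.376. CI = p̂ ± z*√(p̂(1-p̂)/n) = (0.287, 0.465)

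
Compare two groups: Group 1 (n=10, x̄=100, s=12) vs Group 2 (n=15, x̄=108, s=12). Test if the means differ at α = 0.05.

Pooled sp = 12.0. t = -1.633, df = 23. Critical t = ±2.069. Fail to reject H₀.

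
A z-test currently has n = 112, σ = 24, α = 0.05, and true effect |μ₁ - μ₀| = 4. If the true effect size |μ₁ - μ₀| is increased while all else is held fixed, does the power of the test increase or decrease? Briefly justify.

Power increases: a larger true effect increases the non-centrality λ = |μ₁ - μ₀|/(σ/√n).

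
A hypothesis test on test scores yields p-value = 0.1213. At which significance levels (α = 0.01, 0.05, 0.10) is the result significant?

p = 0.1213. Not significant at any of the given levels.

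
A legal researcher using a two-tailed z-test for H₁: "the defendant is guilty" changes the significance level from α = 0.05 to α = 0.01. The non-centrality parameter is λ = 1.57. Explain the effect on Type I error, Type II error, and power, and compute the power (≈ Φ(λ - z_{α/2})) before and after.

Decreasing α from 0.05 to 0.01:
• Type I error rate decreases (α is the Type I rate by definition).
• Critical value moves from z_{α/2} = 1.96 to 2.576, so power = Φ(λ - z_{α/2}) goes from Φ(1.57 - 1.96) = 0.348 to Φ(1.57 - 2.576) = 0.157.
• Type II error rate β = 1 - power therefore increases (0.652 → 0.843).
Appropriate when false positives are costly — here, convicting an innocent person.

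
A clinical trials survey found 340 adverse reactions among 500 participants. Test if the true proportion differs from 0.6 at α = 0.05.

p̂ = 0.68, p₀ = 0.6. z = (p̂ - p₀)/√(p₀(1-p₀)/n) = 3.651. Critical: ±1.96. Reject H₀.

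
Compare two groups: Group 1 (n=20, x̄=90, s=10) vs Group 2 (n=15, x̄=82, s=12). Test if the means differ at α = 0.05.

Pooled sp = 10.89. t = 2.15, df = 33. Critical t = ±2.035. Reject H₀.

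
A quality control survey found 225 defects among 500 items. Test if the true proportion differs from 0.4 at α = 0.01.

p̂ = 0.45, p₀ = 0.4. z = (p̂ - p₀)/√(p₀(1-p₀)/n) = 2.282. Critical: ±2.576. Fail to reject H₀.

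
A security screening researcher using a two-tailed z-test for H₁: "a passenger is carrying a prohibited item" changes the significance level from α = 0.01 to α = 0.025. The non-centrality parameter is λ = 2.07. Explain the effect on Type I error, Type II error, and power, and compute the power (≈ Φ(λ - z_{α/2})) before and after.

Increasing α from 0.01 to 0.025:
• Type I error rate increases (α is the Type I rate by definition).
• Critical value moves from z_{α/2} = 2.576 to 2.241, so power = Φ(λ - z_{α/2}) goes from Φ(2.07 - 2.576) = 0.306 to Φ(2.07 - 2.241) = 0.432.
• Type II error rate β = 1 - power therefore decreases (0.694 → 0.568).
Appropriate when false negatives are costly — here, letting a prohibited item through — security breach.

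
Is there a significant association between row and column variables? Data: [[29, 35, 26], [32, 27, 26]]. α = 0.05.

χ² = 1.038. df = 2, critical = 5.991. Fail to reject H₀. No evidence of dependence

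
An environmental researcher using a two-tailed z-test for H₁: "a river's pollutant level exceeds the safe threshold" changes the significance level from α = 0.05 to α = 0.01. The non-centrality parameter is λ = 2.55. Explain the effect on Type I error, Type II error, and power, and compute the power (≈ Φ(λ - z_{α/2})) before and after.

Decreasing α from 0.05 to 0.01:
• Type I error rate decreases (α is the Type I rate by definition).
• Critical value moves from z_{α/2} = 1.96 to 2.576, so power = Φ(λ - z_{α/2}) goes from Φ(2.55 - 1.96) = 0.722 to Φ(2.55 - 2.576) = 0.49.
• Type II error rate β = 1 - power therefore increases (0.278 → 0.51).
Appropriate when false positives are costly — here, shutting down a compliant factory unnecessarily.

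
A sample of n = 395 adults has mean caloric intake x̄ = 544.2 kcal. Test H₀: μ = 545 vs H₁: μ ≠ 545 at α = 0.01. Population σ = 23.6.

z = (x̄ - μ₀)/(σ/√n) = (544.2 - 545)/(23.6/√395) = -0.674. Critical value: ±2.576. Since |-0.674| ≤ 2.576, Fail to reject H₀.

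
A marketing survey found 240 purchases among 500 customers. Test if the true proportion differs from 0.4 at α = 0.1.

p̂ = 0.48, p₀ = 0.4. z = (p̂ - p₀)/√(p₀(1-p₀)/n) = 3.651. Critical: ±1.645. Reject H₀.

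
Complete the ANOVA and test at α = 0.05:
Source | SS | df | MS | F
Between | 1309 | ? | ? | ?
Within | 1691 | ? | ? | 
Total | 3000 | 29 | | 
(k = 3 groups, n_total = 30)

df_between = 2, df_within = 27. MS_between = 654.5, MS_within = 62.63. F = 10.45, F_crit ≈ 3.354. Reject H₀.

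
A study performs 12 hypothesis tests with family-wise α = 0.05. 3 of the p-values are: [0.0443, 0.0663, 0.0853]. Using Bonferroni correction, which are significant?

Bonferroni α = 0.05/12 = 0.00417. None of the given p-values are significant.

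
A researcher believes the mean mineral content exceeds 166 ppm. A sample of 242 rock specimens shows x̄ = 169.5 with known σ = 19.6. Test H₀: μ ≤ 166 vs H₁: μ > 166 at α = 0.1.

z = 2.778. Critical value: 1.28. Reject H₀.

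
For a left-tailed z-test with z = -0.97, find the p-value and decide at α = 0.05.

p = P(Z < -0.97) = Φ(-0.97) ≈ 0.166. Since p ≥ 0.05, fail to reject H₀ (not significant) at α = 0.05.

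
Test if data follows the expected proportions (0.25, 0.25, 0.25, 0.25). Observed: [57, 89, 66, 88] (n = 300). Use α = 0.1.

Expected: [75.0, 75.0, 75.0, 75.0]. χ² = 10.267. df = 3, critical = 6.251. Reject H₀.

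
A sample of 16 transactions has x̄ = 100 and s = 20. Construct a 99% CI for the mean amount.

CI = x̄ ± t*(s/√n) = 100 ± 2.947(20/√16) = (85.27, 114.73)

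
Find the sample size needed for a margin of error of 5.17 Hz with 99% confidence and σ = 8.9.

n = (z*σ/E)² = (2.576×8.9/5.17)² = 19.7 → n = 20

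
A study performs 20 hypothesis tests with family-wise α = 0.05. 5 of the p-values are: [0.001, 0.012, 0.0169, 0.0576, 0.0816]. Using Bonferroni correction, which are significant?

Bonferroni α = 0.05/20 = 0.0025. Significant p-values: [0.001]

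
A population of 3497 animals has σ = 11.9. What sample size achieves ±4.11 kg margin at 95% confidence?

Without FPC: n₀ = (1.96×11.9/4.11)² = 32.205. With FPC: n = n₀N/(n₀+N-1) = 31.9 → n = 32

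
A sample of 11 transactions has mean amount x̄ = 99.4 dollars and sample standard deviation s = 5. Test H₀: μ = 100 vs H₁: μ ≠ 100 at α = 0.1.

t = (x̄ - μ₀)/(s/√n) = (99.4 - 100)/(5/√11) = -0.398. df = 10, critical t = ±1.812. Fail to reject H₀.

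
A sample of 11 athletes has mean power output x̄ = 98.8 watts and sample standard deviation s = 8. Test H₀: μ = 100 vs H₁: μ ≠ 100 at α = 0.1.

t = (x̄ - μ₀)/(s/√n) = (98.8 - 100)/(8/√11) = -0.497. df = 10, critical t = ±1.812. Fail to reject H₀.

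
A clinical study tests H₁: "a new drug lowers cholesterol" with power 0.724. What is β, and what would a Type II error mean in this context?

β = 1 - power = 1 - 0.724 = 0.276. A Type II error is failing to reject H₀ when H₀ is false (false negative) — here, failing to conclude that a new drug lowers cholesterol when in fact it is true. Consequence: shelving an effective drug — patients miss out on a treatment that would have helped.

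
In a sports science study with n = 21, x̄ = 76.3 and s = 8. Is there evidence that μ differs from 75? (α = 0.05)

t = (x̄ - μ₀)/(s/√n) = (76.3 - 75)/(8/√21) = 0.745. df = 20, critical t = ±2.086. Fail to reject H₀.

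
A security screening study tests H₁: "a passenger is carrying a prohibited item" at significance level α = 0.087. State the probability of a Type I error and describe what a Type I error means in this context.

P(Type I error) = α = 0.087. A Type I error is rejecting H₀ when H₀ is actually true (false positive) — here, concluding that a passenger is carrying a prohibited item when in fact this is not the case. Consequence: detaining an innocent passenger — delay and inconvenience.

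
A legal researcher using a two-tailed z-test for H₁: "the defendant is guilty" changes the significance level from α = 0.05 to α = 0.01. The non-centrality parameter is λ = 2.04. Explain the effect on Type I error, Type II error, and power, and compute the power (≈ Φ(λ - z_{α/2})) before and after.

Decreasing α from 0.05 to 0.01:
• Type I error rate decreases (α is the Type I rate by definition).
• Critical value moves from z_{α/2} = 1.96 to 2.576, so power = Φ(λ - z_{α/2}) goes from Φ(2.04 - 1.96) = 0.532 to Φ(2.04 - 2.576) = 0.296.
• Type II error rate β = 1 - power therefore increases (0.468 → 0.704).
Appropriate when false positives are costly — here, convicting an innocent person.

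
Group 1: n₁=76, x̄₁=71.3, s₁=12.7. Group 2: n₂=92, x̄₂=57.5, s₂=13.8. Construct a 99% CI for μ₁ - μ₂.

Difference = 13.8. SE = √(12.7²/76 + 13.8²/92) = 2.047. CI = (8.53, 19.07)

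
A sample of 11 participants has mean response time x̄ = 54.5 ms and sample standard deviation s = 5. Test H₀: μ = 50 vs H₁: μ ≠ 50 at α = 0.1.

t = (x̄ - μ₀)/(s/√n) = (54.5 - 50)/(5/√11) = 2.985. df = 10, critical t = ±1.812. Reject H₀.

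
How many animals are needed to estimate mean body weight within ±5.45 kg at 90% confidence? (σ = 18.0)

n = (z*σ/E)² = (1.645×18.0/5.45)² = 29.5 → n = 30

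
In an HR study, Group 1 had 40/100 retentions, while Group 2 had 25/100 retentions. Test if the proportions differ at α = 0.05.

p̂₁ = 0.4, p̂₂ = 0.25, pooled p̂ = 0.325. z = 2.265. Critical: ±1.96. Reject H₀.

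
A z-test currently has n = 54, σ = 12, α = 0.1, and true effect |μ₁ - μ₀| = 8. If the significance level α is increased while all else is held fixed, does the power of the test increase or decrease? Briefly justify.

Power increases: a larger α lowers the critical value, so more of the H₁ sampling distribution falls in the rejection region.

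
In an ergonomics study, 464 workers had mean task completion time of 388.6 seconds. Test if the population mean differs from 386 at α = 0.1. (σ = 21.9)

z = (x̄ - μ₀)/(σ/√n) = (388.6 - 386)/(21.9/√464) = 2.557. Critical value: ±1.645. Since |2.557| > 1.645, Reject H₀.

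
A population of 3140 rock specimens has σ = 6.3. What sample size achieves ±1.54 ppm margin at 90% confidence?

Without FPC: n₀ = (1.645×6.3/1.54)² = 45.287. With FPC: n = n₀N/(n₀+N-1) = 44.7 → n = 45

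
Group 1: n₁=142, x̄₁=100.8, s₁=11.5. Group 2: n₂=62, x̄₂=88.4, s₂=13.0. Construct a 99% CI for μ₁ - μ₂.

Difference = 12.4. SE = √(11.5²/142 + 13.0²/62) = 1.912. CI = (7.47, 17.33)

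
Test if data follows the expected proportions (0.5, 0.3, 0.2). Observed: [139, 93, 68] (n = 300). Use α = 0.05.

Expected: [150.0, 90.0, 60.0]. χ² = 1.973. df = 2, critical = 5.991. Fail to reject H₀.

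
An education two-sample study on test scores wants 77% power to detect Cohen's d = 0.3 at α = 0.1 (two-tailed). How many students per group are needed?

z_{α/2} = 1.645, z_β = Φ⁻¹(0.77) = 0.739. For small effect (d = 0.3): n per group = 2(z_{α/2} + z_β)²/d² = 2(1.645 + 0.739)²/0.3² = 126.3 → 127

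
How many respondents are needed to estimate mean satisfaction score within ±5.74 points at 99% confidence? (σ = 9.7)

n = (z*σ/E)² = (2.576×9.7/5.74)² = 19.0 → n = 19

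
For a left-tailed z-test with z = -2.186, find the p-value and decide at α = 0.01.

p = P(Z < -2.186) = Φ(-2.186) ≈ 0.0144. Since p ≥ 0.01, fail to reject H₀ (not significant) at α = 0.01.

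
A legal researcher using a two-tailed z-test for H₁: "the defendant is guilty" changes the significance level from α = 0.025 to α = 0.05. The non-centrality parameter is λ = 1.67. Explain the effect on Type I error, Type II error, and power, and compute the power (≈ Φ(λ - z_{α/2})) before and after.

Increasing α from 0.025 to 0.05:
• Type I error rate increases (α is the Type I rate by definition).
• Critical value moves from z_{α/2} = 2.241 to 1.96, so power = Φ(λ - z_{α/2}) goes from Φ(1.67 - 2.241) = 0.284 to Φ(1.67 - 1.96) = 0.386.
• Type II error rate β = 1 - power therefore decreases (0.716 → 0.614).
Appropriate when false negatives are costly — here, acquitting a guilty person.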